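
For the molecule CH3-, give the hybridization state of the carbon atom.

sp3

Three σ bonds + one lone pair = steric number 4 → sp3, pyramidal.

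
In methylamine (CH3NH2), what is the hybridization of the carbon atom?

sp³

The carbon atom: 4 σ bonds — 4 electron domains, sp3.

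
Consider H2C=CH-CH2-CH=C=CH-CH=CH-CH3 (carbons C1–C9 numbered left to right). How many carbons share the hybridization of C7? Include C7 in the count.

C7 is sp2 (one π bond).
C1: sp2 ✓
C2: sp2 ✓
C3: sp3
C4: sp2 ✓
C5: sp
C6: sp2 ✓
C7: sp2 ✓
C8: sp2 ✓
C9: sp3
6 carbons are sp2.

6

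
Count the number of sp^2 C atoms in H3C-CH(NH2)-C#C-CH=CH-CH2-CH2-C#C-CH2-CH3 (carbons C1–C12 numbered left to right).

C1: sp3
C2: sp3
C3: sp
C4: sp
C5: sp2 ✓
C6: sp2 ✓
C7: sp3
C8: sp3
C9: sp
C10: sp
C11: sp3
C12: sp3
C5, C6 → 2 sp2 carbons.

2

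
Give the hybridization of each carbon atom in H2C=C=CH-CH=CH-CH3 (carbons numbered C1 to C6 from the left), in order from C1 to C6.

C1 sp2, C2 sp, C3 sp2, C4 sp2, C5 sp2, C6 sp3

C1 has 3 σ bonds, plus one π bond: steric number 3 → sp2.
C2: 2 σ bonds, plus two π bonds — 2 electron domains, sp.
C3: 3 σ bonds, plus one π bond — 3 electron domains, sp2.
C4 is sp2: 3 σ bonds, plus one π bond, 3 electron-density regions.
C5 — 3 σ bonds, plus one π bond. Steric number 3, so sp2.
C6 carries 4 σ bonds, giving a steric number of 4, so it is sp3.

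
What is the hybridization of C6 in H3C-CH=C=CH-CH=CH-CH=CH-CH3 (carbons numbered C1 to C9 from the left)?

C6 is sp2: 3 σ bonds, plus one π bond, 3 electron-density regions.

sp^2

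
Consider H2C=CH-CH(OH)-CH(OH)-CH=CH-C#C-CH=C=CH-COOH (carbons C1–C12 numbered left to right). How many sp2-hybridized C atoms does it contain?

C1: sp2 ✓
C2: sp2 ✓
C3: sp3
C4: sp3
C5: sp2 ✓
C6: sp2 ✓
C7: sp
C8: sp
C9: sp2 ✓
C10: sp
C11: sp2 ✓
C12: sp2 ✓
C1, C2, C5, C6, C9, C11, C12 → 7 sp2 carbons.

7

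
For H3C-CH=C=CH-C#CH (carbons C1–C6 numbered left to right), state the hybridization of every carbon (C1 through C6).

C1 — 4 σ bonds. Steric number 4, so sp3.
C2 has 3 σ bonds, plus one π bond: steric number 3 → sp2.
C3 — 2 σ bonds, plus two π bonds. Steric number 2, so sp.
C4 is sp2: 3 σ bonds, plus one π bond, 3 electron-density regions.
C5: 2 σ bonds, plus two π bonds — 2 electron domains, sp.
C6: 2 σ bonds, plus two π bonds; 2 regions of electron density → sp.

C1 sp3, C2 sp2, C3 sp, C4 sp2, C5 sp, C6 sp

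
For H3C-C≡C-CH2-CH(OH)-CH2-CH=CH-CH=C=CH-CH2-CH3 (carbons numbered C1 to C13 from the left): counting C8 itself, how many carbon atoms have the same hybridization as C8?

C8 is sp2 (one π bond).
C1: sp3
C2: sp
C3: sp
C4: sp3
C5: sp3
C6: sp3
C7: sp2 ✓
C8: sp2 ✓
C9: sp2 ✓
C10: sp
C11: sp2 ✓
C12: sp3
C13: sp3
4 carbons are sp2.

4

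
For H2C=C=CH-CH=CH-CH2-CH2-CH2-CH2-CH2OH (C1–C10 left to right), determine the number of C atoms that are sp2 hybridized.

4

C1: sp2 ✓
C2: sp
C3: sp2 ✓
C4: sp2 ✓
C5: sp2 ✓
C6: sp3
C7: sp3
C8: sp3
C9: sp3
C10: sp3
C1, C3, C4, C5 → 4 sp2 carbons.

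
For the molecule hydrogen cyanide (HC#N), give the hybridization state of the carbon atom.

The carbon atom has 2 σ bonds, plus two π bonds: steric number 2 → sp.

sp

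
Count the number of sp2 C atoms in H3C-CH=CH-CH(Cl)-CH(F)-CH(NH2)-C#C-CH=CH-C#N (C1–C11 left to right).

C1: sp3
C2: sp2 ✓
C3: sp2 ✓
C4: sp3
C5: sp3
C6: sp3
C7: sp
C8: sp
C9: sp2 ✓
C10: sp2 ✓
C11: sp
C2, C3, C9, C10 → 4 sp2 carbons.

4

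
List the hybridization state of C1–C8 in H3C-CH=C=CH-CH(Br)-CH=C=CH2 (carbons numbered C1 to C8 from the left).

C1 — 4 σ bonds. Steric number 4, so sp3.
C2 has 3 σ bonds, plus one π bond: steric number 3 → sp2.
C3: 2 σ bonds, plus two π bonds — 2 electron domains, sp.
C4 — 3 σ bonds, plus one π bond. Steric number 3, so sp2.
C5 (4 σ bonds) has steric number 4: sp3.
C6 has 3 σ bonds, plus one π bond: steric number 3 → sp2.
C7: 2 σ bonds, plus two π bonds; 2 regions of electron density → sp.
C8 — 3 σ bonds, plus one π bond. Steric number 3, so sp2.

C1 sp3, C2 sp2, C3 sp, C4 sp2, C5 sp3, C6 sp2, C7 sp, C8 sp2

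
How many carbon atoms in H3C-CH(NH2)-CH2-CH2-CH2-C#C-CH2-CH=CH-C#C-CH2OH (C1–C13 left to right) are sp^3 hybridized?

7

C1: sp3 ✓
C2: sp3 ✓
C3: sp3 ✓
C4: sp3 ✓
C5: sp3 ✓
C6: sp
C7: sp
C8: sp3 ✓
C9: sp2
C10: sp2
C11: sp
C12: sp
C13: sp3 ✓
C1, C2, C3, C4, C5, C8, C13 → 7 sp3 carbons.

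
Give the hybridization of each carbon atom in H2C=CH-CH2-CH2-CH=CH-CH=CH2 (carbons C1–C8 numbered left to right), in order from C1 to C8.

C1 — 3 σ bonds, plus one π bond. Steric number 3, so sp2.
C2 (3 σ bonds, plus one π bond) has steric number 3: sp2.
C3 (4 σ bonds) has steric number 4: sp3.
C4 (4 σ bonds) has steric number 4: sp3.
C5: 3 σ bonds, plus one π bond — 3 electron domains, sp2.
C6: 3 σ bonds, plus one π bond; 3 regions of electron density → sp2.
C7 (3 σ bonds, plus one π bond) has steric number 3: sp2.
C8 carries 3 σ bonds, plus one π bond, giving a steric number of 3, so it is sp2.

C1 sp2, C2 sp2, C3 sp3, C4 sp3, C5 sp2, C6 sp2, C7 sp2, C8 sp2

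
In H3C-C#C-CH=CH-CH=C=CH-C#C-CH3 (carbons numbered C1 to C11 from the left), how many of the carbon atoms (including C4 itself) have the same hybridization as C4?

C4 is sp2 (one π bond).
C1: sp3
C2: sp
C3: sp
C4: sp2 ✓
C5: sp2 ✓
C6: sp2 ✓
C7: sp
C8: sp2 ✓
C9: sp
C10: sp
C11: sp3
4 carbons are sp2.

4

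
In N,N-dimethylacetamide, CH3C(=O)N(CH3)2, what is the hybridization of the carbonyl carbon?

sp2

The carbonyl carbon: 3 σ bonds, plus one π bond — 3 electron domains, sp2.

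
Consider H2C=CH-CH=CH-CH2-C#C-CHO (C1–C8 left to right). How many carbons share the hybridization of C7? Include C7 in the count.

C7 is sp (two π bonds).
C1: sp2
C2: sp2
C3: sp2
C4: sp2
C5: sp3
C6: sp ✓
C7: sp ✓
C8: sp2
2 carbons are sp.

2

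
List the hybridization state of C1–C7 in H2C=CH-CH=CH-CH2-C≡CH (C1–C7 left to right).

C1 sp2, C2 sp2, C3 sp2, C4 sp2, C5 sp3, C6 sp, C7 sp

C1: 3 σ bonds, plus one π bond; 3 regions of electron density → sp2.
C2 — 3 σ bonds, plus one π bond. Steric number 3, so sp2.
C3: 3 σ bonds, plus one π bond; 3 regions of electron density → sp2.
C4 carries 3 σ bonds, plus one π bond, giving a steric number of 3, so it is sp2.
C5 is sp3: 4 σ bonds, 4 electron-density regions.
C6 carries 2 σ bonds, plus two π bonds, giving a steric number of 2, so it is sp.
C7 is sp: 2 σ bonds, plus two π bonds, 2 electron-density regions.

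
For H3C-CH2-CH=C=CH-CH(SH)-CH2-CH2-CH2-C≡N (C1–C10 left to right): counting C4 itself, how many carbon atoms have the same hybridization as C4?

C4 is sp (two π bonds).
C1: sp3
C2: sp3
C3: sp2
C4: sp ✓
C5: sp2
C6: sp3
C7: sp3
C8: sp3
C9: sp3
C10: sp ✓
2 carbons are sp.

2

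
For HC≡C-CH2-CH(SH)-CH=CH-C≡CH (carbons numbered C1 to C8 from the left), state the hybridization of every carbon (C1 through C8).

C1 (2 σ bonds, plus two π bonds) has steric number 2: sp.
C2 has 2 σ bonds, plus two π bonds: steric number 2 → sp.
C3 is sp3: 4 σ bonds, 4 electron-density regions.
C4 (4 σ bonds) has steric number 4: sp3.
C5 carries 3 σ bonds, plus one π bond, giving a steric number of 3, so it is sp2.
C6 is sp2: 3 σ bonds, plus one π bond, 3 electron-density regions.
C7: 2 σ bonds, plus two π bonds; 2 regions of electron density → sp.
C8 carries 2 σ bonds, plus two π bonds, giving a steric number of 2, so it is sp.

C1 sp, C2 sp, C3 sp3, C4 sp3, C5 sp2, C6 sp2, C7 sp, C8 sp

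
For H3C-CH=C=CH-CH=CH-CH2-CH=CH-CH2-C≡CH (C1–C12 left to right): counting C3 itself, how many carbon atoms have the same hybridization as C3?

3

C3 is sp (two π bonds).
C1: sp3
C2: sp2
C3: sp ✓
C4: sp2
C5: sp2
C6: sp2
C7: sp3
C8: sp2
C9: sp2
C10: sp3
C11: sp ✓
C12: sp ✓
3 carbons are sp.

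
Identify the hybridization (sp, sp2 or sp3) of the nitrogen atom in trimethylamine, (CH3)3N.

sp3

The nitrogen atom — 3 σ bonds and 1 lone pair. Steric number 4, so sp3.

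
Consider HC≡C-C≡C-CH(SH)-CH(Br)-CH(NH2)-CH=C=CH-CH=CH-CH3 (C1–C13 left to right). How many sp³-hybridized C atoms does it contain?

4

C1: sp
C2: sp
C3: sp
C4: sp
C5: sp3 ✓
C6: sp3 ✓
C7: sp3 ✓
C8: sp2
C9: sp
C10: sp2
C11: sp2
C12: sp2
C13: sp3 ✓
C5, C6, C7, C13 → 4 sp3 carbons.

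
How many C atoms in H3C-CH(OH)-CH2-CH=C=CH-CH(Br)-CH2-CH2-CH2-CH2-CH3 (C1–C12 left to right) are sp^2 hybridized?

C1: sp3
C2: sp3
C3: sp3
C4: sp2 ✓
C5: sp
C6: sp2 ✓
C7: sp3
C8: sp3
C9: sp3
C10: sp3
C11: sp3
C12: sp3
C4, C6 → 2 sp2 carbons.

2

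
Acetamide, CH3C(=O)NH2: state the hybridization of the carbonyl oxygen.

The carbonyl oxygen has 1 σ bond and 2 lone pairs, plus one π bond: steric number 3 → sp2.

sp2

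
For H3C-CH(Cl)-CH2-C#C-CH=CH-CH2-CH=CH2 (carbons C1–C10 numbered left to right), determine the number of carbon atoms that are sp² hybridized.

4

C1: sp3
C2: sp3
C3: sp3
C4: sp
C5: sp
C6: sp2 ✓
C7: sp2 ✓
C8: sp3
C9: sp2 ✓
C10: sp2 ✓
C6, C7, C9, C10 → 4 sp2 carbons.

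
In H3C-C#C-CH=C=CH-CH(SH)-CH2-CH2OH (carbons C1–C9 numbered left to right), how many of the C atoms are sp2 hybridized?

2

C1: sp3
C2: sp
C3: sp
C4: sp2 ✓
C5: sp
C6: sp2 ✓
C7: sp3
C8: sp3
C9: sp3
C4, C6 → 2 sp2 carbons.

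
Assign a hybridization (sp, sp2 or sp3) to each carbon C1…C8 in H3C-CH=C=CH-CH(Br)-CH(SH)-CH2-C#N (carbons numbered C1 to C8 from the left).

C1 (4 σ bonds) has steric number 4: sp3.
C2 (3 σ bonds, plus one π bond) has steric number 3: sp2.
C3 carries 2 σ bonds, plus two π bonds, giving a steric number of 2, so it is sp.
C4 (3 σ bonds, plus one π bond) has steric number 3: sp2.
C5: 4 σ bonds — 4 electron domains, sp3.
C6 carries 4 σ bonds, giving a steric number of 4, so it is sp3.
C7: 4 σ bonds; 4 regions of electron density → sp3.
C8 carries 2 σ bonds, plus two π bonds, giving a steric number of 2, so it is sp.

C1 sp3, C2 sp2, C3 sp, C4 sp2, C5 sp3, C6 sp3, C7 sp3, C8 sp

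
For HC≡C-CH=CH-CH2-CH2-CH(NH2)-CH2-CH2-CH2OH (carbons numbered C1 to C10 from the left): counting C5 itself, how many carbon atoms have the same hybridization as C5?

6

C5 is sp3 (only σ bonds).
C1: sp
C2: sp
C3: sp2
C4: sp2
C5: sp3 ✓
C6: sp3 ✓
C7: sp3 ✓
C8: sp3 ✓
C9: sp3 ✓
C10: sp3 ✓
6 carbons are sp3.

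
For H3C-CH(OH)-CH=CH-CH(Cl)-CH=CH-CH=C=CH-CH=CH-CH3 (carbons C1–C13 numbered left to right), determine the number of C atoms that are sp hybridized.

C1: sp3
C2: sp3
C3: sp2
C4: sp2
C5: sp3
C6: sp2
C7: sp2
C8: sp2
C9: sp ✓
C10: sp2
C11: sp2
C12: sp2
C13: sp3
C9 → 1 sp carbon.

1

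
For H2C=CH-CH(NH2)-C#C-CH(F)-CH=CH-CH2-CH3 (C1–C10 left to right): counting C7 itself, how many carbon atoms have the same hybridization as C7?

C7 is sp2 (one π bond).
C1: sp2 ✓
C2: sp2 ✓
C3: sp3
C4: sp
C5: sp
C6: sp3
C7: sp2 ✓
C8: sp2 ✓
C9: sp3
C10: sp3
4 carbons are sp2.

4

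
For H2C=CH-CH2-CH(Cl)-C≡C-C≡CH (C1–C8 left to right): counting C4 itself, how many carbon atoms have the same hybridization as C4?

C4 is sp3 (only σ bonds).
C1: sp2
C2: sp2
C3: sp3 ✓
C4: sp3 ✓
C5: sp
C6: sp
C7: sp
C8: sp
2 carbons are sp3.

2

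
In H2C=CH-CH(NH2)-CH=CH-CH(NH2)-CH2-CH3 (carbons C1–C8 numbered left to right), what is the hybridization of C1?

C1: 3 σ bonds, plus one π bond — 3 electron domains, sp2.

sp²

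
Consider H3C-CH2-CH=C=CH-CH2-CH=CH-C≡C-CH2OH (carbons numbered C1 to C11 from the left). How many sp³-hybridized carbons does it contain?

C1: sp3 ✓
C2: sp3 ✓
C3: sp2
C4: sp
C5: sp2
C6: sp3 ✓
C7: sp2
C8: sp2
C9: sp
C10: sp
C11: sp3 ✓
C1, C2, C6, C11 → 4 sp3 carbons.

4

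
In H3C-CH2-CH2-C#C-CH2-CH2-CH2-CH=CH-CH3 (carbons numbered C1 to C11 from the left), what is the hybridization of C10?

sp^2

C10: 3 σ bonds, plus one π bond; 3 regions of electron density → sp2.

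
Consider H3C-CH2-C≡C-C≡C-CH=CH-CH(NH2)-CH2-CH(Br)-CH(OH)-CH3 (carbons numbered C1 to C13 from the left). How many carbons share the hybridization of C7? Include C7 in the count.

C7 is sp2 (one π bond).
C1: sp3
C2: sp3
C3: sp
C4: sp
C5: sp
C6: sp
C7: sp2 ✓
C8: sp2 ✓
C9: sp3
C10: sp3
C11: sp3
C12: sp3
C13: sp3
2 carbons are sp2.

2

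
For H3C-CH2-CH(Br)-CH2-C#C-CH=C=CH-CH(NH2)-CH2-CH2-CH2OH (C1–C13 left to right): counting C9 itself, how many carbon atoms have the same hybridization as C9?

2

C9 is sp2 (one π bond).
C1: sp3
C2: sp3
C3: sp3
C4: sp3
C5: sp
C6: sp
C7: sp2 ✓
C8: sp
C9: sp2 ✓
C10: sp3
C11: sp3
C12: sp3
C13: sp3
2 carbons are sp2.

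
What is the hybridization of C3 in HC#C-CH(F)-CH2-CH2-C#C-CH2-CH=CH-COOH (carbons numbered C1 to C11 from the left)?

sp³

C3 — 4 σ bonds. Steric number 4, so sp3.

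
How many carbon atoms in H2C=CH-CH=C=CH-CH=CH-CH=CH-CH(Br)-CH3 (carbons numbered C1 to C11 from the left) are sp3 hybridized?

C1: sp2
C2: sp2
C3: sp2
C4: sp
C5: sp2
C6: sp2
C7: sp2
C8: sp2
C9: sp2
C10: sp3 ✓
C11: sp3 ✓
C10, C11 → 2 sp3 carbons.

2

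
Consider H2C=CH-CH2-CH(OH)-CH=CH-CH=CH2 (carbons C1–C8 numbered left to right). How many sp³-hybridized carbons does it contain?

C1: sp2
C2: sp2
C3: sp3 ✓
C4: sp3 ✓
C5: sp2
C6: sp2
C7: sp2
C8: sp2
C3, C4 → 2 sp3 carbons.

2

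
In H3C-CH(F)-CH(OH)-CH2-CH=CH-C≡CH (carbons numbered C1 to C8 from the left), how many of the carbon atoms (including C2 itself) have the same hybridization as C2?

C2 is sp3 (only σ bonds).
C1: sp3 ✓
C2: sp3 ✓
C3: sp3 ✓
C4: sp3 ✓
C5: sp2
C6: sp2
C7: sp
C8: sp
4 carbons are sp3.

4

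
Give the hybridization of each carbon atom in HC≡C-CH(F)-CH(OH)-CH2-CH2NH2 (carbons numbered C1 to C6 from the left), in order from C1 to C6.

C1 sp, C2 sp, C3 sp3, C4 sp3, C5 sp3, C6 sp3

C1 (2 σ bonds, plus two π bonds) has steric number 2: sp.
C2: 2 σ bonds, plus two π bonds; 2 regions of electron density → sp.
C3: 4 σ bonds — 4 electron domains, sp3.
C4 carries 4 σ bonds, giving a steric number of 4, so it is sp3.
C5 (4 σ bonds) has steric number 4: sp3.
C6: 4 σ bonds; 4 regions of electron density → sp3.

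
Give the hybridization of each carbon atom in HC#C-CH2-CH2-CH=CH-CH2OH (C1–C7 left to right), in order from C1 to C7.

C1 sp, C2 sp, C3 sp3, C4 sp3, C5 sp2, C6 sp2, C7 sp3

C1 (2 σ bonds, plus two π bonds) has steric number 2: sp.
C2 is sp: 2 σ bonds, plus two π bonds, 2 electron-density regions.
C3 carries 4 σ bonds, giving a steric number of 4, so it is sp3.
C4: 4 σ bonds — 4 electron domains, sp3.
C5: 3 σ bonds, plus one π bond; 3 regions of electron density → sp2.
C6 is sp2: 3 σ bonds, plus one π bond, 3 electron-density regions.
C7: 4 σ bonds; 4 regions of electron density → sp3.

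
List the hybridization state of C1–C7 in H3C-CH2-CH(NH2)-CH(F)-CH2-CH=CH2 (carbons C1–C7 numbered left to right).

C1 sp3, C2 sp3, C3 sp3, C4 sp3, C5 sp3, C6 sp2, C7 sp2

C1 is sp3: 4 σ bonds, 4 electron-density regions.
C2 — 4 σ bonds. Steric number 4, so sp3.
C3 has 4 σ bonds: steric number 4 → sp3.
C4 (4 σ bonds) has steric number 4: sp3.
C5 (4 σ bonds) has steric number 4: sp3.
C6 carries 3 σ bonds, plus one π bond, giving a steric number of 3, so it is sp2.
C7 (3 σ bonds, plus one π bond) has steric number 3: sp2.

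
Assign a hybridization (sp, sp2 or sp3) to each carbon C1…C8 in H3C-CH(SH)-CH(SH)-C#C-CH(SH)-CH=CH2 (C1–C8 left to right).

C1 sp3, C2 sp3, C3 sp3, C4 sp, C5 sp, C6 sp3, C7 sp2, C8 sp2

C1 has 4 σ bonds: steric number 4 → sp3.
C2 has 4 σ bonds: steric number 4 → sp3.
C3 is sp3: 4 σ bonds, 4 electron-density regions.
C4: 2 σ bonds, plus two π bonds — 2 electron domains, sp.
C5: 2 σ bonds, plus two π bonds — 2 electron domains, sp.
C6 carries 4 σ bonds, giving a steric number of 4, so it is sp3.
C7 has 3 σ bonds, plus one π bond: steric number 3 → sp2.
C8 — 3 σ bonds, plus one π bond. Steric number 3, so sp2.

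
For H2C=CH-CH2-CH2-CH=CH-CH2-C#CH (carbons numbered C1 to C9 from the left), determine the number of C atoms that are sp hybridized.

2

C1: sp2
C2: sp2
C3: sp3
C4: sp3
C5: sp2
C6: sp2
C7: sp3
C8: sp ✓
C9: sp ✓
C8, C9 → 2 sp carbons.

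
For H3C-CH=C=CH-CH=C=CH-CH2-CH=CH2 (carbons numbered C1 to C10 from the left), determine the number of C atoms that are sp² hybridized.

C1: sp3
C2: sp2 ✓
C3: sp
C4: sp2 ✓
C5: sp2 ✓
C6: sp
C7: sp2 ✓
C8: sp3
C9: sp2 ✓
C10: sp2 ✓
C2, C4, C5, C7, C9, C10 → 6 sp2 carbons.

6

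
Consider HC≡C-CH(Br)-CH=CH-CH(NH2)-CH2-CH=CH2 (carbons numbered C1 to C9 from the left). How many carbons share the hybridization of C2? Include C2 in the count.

2

C2 is sp (two π bonds).
C1: sp ✓
C2: sp ✓
C3: sp3
C4: sp2
C5: sp2
C6: sp3
C7: sp3
C8: sp2
C9: sp2
2 carbons are sp.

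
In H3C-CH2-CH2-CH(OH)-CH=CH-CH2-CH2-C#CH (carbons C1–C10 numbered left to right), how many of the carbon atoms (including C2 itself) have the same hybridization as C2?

C2 is sp3 (only σ bonds).
C1: sp3 ✓
C2: sp3 ✓
C3: sp3 ✓
C4: sp3 ✓
C5: sp2
C6: sp2
C7: sp3 ✓
C8: sp3 ✓
C9: sp
C10: sp
6 carbons are sp3.

6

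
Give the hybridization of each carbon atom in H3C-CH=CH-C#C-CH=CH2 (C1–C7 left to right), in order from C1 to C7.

C1 sp3, C2 sp2, C3 sp2, C4 sp, C5 sp, C6 sp2, C7 sp2

C1 (4 σ bonds) has steric number 4: sp3.
C2 has 3 σ bonds, plus one π bond: steric number 3 → sp2.
C3: 3 σ bonds, plus one π bond; 3 regions of electron density → sp2.
C4 carries 2 σ bonds, plus two π bonds, giving a steric number of 2, so it is sp.
C5 (2 σ bonds, plus two π bonds) has steric number 2: sp.
C6 carries 3 σ bonds, plus one π bond, giving a steric number of 3, so it is sp2.
C7 carries 3 σ bonds, plus one π bond, giving a steric number of 3, so it is sp2.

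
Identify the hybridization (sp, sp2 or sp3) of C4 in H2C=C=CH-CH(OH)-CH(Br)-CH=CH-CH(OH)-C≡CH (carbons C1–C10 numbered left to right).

sp^3

C4 (4 σ bonds) has steric number 4: sp3.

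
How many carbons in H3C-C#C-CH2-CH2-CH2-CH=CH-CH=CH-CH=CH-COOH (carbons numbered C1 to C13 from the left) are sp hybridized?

C1: sp3
C2: sp ✓
C3: sp ✓
C4: sp3
C5: sp3
C6: sp3
C7: sp2
C8: sp2
C9: sp2
C10: sp2
C11: sp2
C12: sp2
C13: sp2
C2, C3 → 2 sp carbons.

2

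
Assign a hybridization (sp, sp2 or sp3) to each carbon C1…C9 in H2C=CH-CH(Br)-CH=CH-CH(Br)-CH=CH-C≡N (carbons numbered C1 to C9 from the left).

C1 sp2, C2 sp2, C3 sp3, C4 sp2, C5 sp2, C6 sp3, C7 sp2, C8 sp2, C9 sp

C1: 3 σ bonds, plus one π bond — 3 electron domains, sp2.
C2: 3 σ bonds, plus one π bond — 3 electron domains, sp2.
C3: 4 σ bonds — 4 electron domains, sp3.
C4 (3 σ bonds, plus one π bond) has steric number 3: sp2.
C5 carries 3 σ bonds, plus one π bond, giving a steric number of 3, so it is sp2.
C6 (4 σ bonds) has steric number 4: sp3.
C7 (3 σ bonds, plus one π bond) has steric number 3: sp2.
C8 (3 σ bonds, plus one π bond) has steric number 3: sp2.
C9: 2 σ bonds, plus two π bonds — 2 electron domains, sp.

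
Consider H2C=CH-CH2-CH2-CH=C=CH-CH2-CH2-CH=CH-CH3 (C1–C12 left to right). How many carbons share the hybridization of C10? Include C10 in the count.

C10 is sp2 (one π bond).
C1: sp2 ✓
C2: sp2 ✓
C3: sp3
C4: sp3
C5: sp2 ✓
C6: sp
C7: sp2 ✓
C8: sp3
C9: sp3
C10: sp2 ✓
C11: sp2 ✓
C12: sp3
6 carbons are sp2.

6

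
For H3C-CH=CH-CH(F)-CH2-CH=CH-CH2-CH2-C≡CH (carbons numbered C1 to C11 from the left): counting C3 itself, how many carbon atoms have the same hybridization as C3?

4

C3 is sp2 (one π bond).
C1: sp3
C2: sp2 ✓
C3: sp2 ✓
C4: sp3
C5: sp3
C6: sp2 ✓
C7: sp2 ✓
C8: sp3
C9: sp3
C10: sp
C11: sp
4 carbons are sp2.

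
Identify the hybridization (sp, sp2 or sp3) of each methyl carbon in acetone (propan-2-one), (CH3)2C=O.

Each methyl carbon has 4 σ bonds: steric number 4 → sp3.

sp^3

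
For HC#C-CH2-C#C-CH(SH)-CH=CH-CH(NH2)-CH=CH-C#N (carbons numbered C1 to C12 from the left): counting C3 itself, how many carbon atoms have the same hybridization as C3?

C3 is sp3 (only σ bonds).
C1: sp
C2: sp
C3: sp3 ✓
C4: sp
C5: sp
C6: sp3 ✓
C7: sp2
C8: sp2
C9: sp3 ✓
C10: sp2
C11: sp2
C12: sp
3 carbons are sp3.

3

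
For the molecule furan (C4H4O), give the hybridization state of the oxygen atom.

sp²

One O lone pair is in the aromatic π system (p orbital), the other is in an sp2 hybrid in the ring plane; O has two σ bonds + one in-plane lone pair → sp2.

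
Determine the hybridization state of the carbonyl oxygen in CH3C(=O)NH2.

sp2

The carbonyl oxygen is sp2: 1 σ bond and 2 lone pairs, plus one π bond, 3 electron-density regions.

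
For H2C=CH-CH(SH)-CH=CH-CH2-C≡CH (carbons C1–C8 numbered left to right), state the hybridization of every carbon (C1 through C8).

C1 sp2, C2 sp2, C3 sp3, C4 sp2, C5 sp2, C6 sp3, C7 sp, C8 sp

C1 has 3 σ bonds, plus one π bond: steric number 3 → sp2.
C2: 3 σ bonds, plus one π bond; 3 regions of electron density → sp2.
C3: 4 σ bonds; 4 regions of electron density → sp3.
C4: 3 σ bonds, plus one π bond; 3 regions of electron density → sp2.
C5 — 3 σ bonds, plus one π bond. Steric number 3, so sp2.
C6: 4 σ bonds; 4 regions of electron density → sp3.
C7 is sp: 2 σ bonds, plus two π bonds, 2 electron-density regions.
C8: 2 σ bonds, plus two π bonds; 2 regions of electron density → sp.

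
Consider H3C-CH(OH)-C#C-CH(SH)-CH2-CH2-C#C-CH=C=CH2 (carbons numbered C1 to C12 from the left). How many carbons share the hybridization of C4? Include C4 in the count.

5

C4 is sp (two π bonds).
C1: sp3
C2: sp3
C3: sp ✓
C4: sp ✓
C5: sp3
C6: sp3
C7: sp3
C8: sp ✓
C9: sp ✓
C10: sp2
C11: sp ✓
C12: sp2
5 carbons are sp.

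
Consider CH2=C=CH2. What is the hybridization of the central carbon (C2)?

sp

Two σ bonds and two π bonds (one to each neighbour) → sp.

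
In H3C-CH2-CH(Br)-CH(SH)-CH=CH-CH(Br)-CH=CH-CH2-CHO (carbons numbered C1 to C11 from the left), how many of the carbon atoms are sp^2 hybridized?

5

C1: sp3
C2: sp3
C3: sp3
C4: sp3
C5: sp2 ✓
C6: sp2 ✓
C7: sp3
C8: sp2 ✓
C9: sp2 ✓
C10: sp3
C11: sp2 ✓
C5, C6, C8, C9, C11 → 5 sp2 carbons.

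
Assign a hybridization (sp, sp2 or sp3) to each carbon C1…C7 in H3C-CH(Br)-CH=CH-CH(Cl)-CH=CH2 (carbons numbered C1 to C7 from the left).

C1: 4 σ bonds — 4 electron domains, sp3.
C2 has 4 σ bonds: steric number 4 → sp3.
C3 (3 σ bonds, plus one π bond) has steric number 3: sp2.
C4 is sp2: 3 σ bonds, plus one π bond, 3 electron-density regions.
C5 carries 4 σ bonds, giving a steric number of 4, so it is sp3.
C6 carries 3 σ bonds, plus one π bond, giving a steric number of 3, so it is sp2.
C7 is sp2: 3 σ bonds, plus one π bond, 3 electron-density regions.

C1 sp3, C2 sp3, C3 sp2, C4 sp2, C5 sp3, C6 sp2, C7 sp2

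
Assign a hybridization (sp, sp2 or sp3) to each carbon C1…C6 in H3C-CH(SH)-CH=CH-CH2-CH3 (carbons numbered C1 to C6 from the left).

C1 carries 4 σ bonds, giving a steric number of 4, so it is sp3.
C2: 4 σ bonds; 4 regions of electron density → sp3.
C3 — 3 σ bonds, plus one π bond. Steric number 3, so sp2.
C4 (3 σ bonds, plus one π bond) has steric number 3: sp2.
C5 has 4 σ bonds: steric number 4 → sp3.
C6 (4 σ bonds) has steric number 4: sp3.

C1 sp3, C2 sp3, C3 sp2, C4 sp2, C5 sp3, C6 sp3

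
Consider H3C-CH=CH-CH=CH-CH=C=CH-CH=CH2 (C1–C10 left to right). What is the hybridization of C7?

C7 (2 σ bonds, plus two π bonds) has steric number 2: sp.

sp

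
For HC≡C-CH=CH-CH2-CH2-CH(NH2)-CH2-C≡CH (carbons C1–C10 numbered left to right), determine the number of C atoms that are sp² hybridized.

C1: sp
C2: sp
C3: sp2 ✓
C4: sp2 ✓
C5: sp3
C6: sp3
C7: sp3
C8: sp3
C9: sp
C10: sp
C3, C4 → 2 sp2 carbons.

2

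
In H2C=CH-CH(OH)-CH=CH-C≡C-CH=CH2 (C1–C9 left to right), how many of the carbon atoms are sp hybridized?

2

C1: sp2
C2: sp2
C3: sp3
C4: sp2
C5: sp2
C6: sp ✓
C7: sp ✓
C8: sp2
C9: sp2
C6, C7 → 2 sp carbons.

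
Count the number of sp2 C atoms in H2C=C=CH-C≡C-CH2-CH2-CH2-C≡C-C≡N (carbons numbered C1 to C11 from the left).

C1: sp2 ✓
C2: sp
C3: sp2 ✓
C4: sp
C5: sp
C6: sp3
C7: sp3
C8: sp3
C9: sp
C10: sp
C11: sp
C1, C3 → 2 sp2 carbons.

2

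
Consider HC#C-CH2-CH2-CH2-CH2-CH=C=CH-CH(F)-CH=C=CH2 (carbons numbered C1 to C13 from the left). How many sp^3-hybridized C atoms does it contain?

C1: sp
C2: sp
C3: sp3 ✓
C4: sp3 ✓
C5: sp3 ✓
C6: sp3 ✓
C7: sp2
C8: sp
C9: sp2
C10: sp3 ✓
C11: sp2
C12: sp
C13: sp2
C3, C4, C5, C6, C10 → 5 sp3 carbons.

5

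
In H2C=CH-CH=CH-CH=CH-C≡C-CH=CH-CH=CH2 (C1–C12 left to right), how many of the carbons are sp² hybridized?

C1: sp2 ✓
C2: sp2 ✓
C3: sp2 ✓
C4: sp2 ✓
C5: sp2 ✓
C6: sp2 ✓
C7: sp
C8: sp
C9: sp2 ✓
C10: sp2 ✓
C11: sp2 ✓
C12: sp2 ✓
C1, C2, C3, C4, C5, C6, C9, C10, C11, C12 → 10 sp2 carbons.

10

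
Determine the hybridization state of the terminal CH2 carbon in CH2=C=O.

sp^2

The terminal CH2 carbon carries 3 σ bonds, plus one π bond, giving a steric number of 3, so it is sp2.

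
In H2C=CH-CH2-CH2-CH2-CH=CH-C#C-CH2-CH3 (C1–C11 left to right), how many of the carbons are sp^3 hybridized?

5

C1: sp2
C2: sp2
C3: sp3 ✓
C4: sp3 ✓
C5: sp3 ✓
C6: sp2
C7: sp2
C8: sp
C9: sp
C10: sp3 ✓
C11: sp3 ✓
C3, C4, C5, C10, C11 → 5 sp3 carbons.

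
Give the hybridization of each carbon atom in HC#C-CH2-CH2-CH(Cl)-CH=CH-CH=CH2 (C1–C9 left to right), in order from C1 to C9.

C1 sp, C2 sp, C3 sp3, C4 sp3, C5 sp3, C6 sp2, C7 sp2, C8 sp2, C9 sp2

C1 (2 σ bonds, plus two π bonds) has steric number 2: sp.
C2 carries 2 σ bonds, plus two π bonds, giving a steric number of 2, so it is sp.
C3 carries 4 σ bonds, giving a steric number of 4, so it is sp3.
C4 carries 4 σ bonds, giving a steric number of 4, so it is sp3.
C5: 4 σ bonds — 4 electron domains, sp3.
C6 has 3 σ bonds, plus one π bond: steric number 3 → sp2.
C7: 3 σ bonds, plus one π bond — 3 electron domains, sp2.
C8 is sp2: 3 σ bonds, plus one π bond, 3 electron-density regions.
C9 is sp2: 3 σ bonds, plus one π bond, 3 electron-density regions.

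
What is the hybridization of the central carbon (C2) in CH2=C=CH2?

Two σ bonds and two π bonds (one to each neighbour) → sp.

sp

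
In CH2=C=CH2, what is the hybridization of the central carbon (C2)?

Two σ bonds and two π bonds (one to each neighbour) → sp.

sp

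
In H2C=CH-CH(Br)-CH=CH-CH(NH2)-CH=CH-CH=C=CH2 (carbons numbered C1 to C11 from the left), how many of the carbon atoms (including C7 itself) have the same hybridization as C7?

C7 is sp2 (one π bond).
C1: sp2 ✓
C2: sp2 ✓
C3: sp3
C4: sp2 ✓
C5: sp2 ✓
C6: sp3
C7: sp2 ✓
C8: sp2 ✓
C9: sp2 ✓
C10: sp
C11: sp2 ✓
8 carbons are sp2.

8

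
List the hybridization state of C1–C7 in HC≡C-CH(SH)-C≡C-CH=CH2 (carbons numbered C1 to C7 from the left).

C1 sp, C2 sp, C3 sp3, C4 sp, C5 sp, C6 sp2, C7 sp2

C1: 2 σ bonds, plus two π bonds; 2 regions of electron density → sp.
C2: 2 σ bonds, plus two π bonds — 2 electron domains, sp.
C3 carries 4 σ bonds, giving a steric number of 4, so it is sp3.
C4: 2 σ bonds, plus two π bonds — 2 electron domains, sp.
C5: 2 σ bonds, plus two π bonds; 2 regions of electron density → sp.
C6 has 3 σ bonds, plus one π bond: steric number 3 → sp2.
C7: 3 σ bonds, plus one π bond; 3 regions of electron density → sp2.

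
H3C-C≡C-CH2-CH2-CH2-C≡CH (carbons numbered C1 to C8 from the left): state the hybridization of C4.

sp^3

C4 carries 4 σ bonds, giving a steric number of 4, so it is sp3.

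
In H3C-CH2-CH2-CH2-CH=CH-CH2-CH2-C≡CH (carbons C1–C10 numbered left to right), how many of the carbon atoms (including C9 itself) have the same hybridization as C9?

2

C9 is sp (two π bonds).
C1: sp3
C2: sp3
C3: sp3
C4: sp3
C5: sp2
C6: sp2
C7: sp3
C8: sp3
C9: sp ✓
C10: sp ✓
2 carbons are sp.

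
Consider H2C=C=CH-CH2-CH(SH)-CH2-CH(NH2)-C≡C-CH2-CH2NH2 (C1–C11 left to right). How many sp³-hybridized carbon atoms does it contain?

6

C1: sp2
C2: sp
C3: sp2
C4: sp3 ✓
C5: sp3 ✓
C6: sp3 ✓
C7: sp3 ✓
C8: sp
C9: sp
C10: sp3 ✓
C11: sp3 ✓
C4, C5, C6, C7, C10, C11 → 6 sp3 carbons.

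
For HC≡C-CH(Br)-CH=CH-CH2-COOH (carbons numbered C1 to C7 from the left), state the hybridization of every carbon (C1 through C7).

C1 sp, C2 sp, C3 sp3, C4 sp2, C5 sp2, C6 sp3, C7 sp2

C1: 2 σ bonds, plus two π bonds; 2 regions of electron density → sp.
C2 carries 2 σ bonds, plus two π bonds, giving a steric number of 2, so it is sp.
C3 carries 4 σ bonds, giving a steric number of 4, so it is sp3.
C4 has 3 σ bonds, plus one π bond: steric number 3 → sp2.
C5: 3 σ bonds, plus one π bond — 3 electron domains, sp2.
C6 carries 4 σ bonds, giving a steric number of 4, so it is sp3.
C7 (3 σ bonds, plus one π bond) has steric number 3: sp2.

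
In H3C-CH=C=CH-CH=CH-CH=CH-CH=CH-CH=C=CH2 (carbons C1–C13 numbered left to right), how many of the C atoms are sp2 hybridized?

C1: sp3
C2: sp2 ✓
C3: sp
C4: sp2 ✓
C5: sp2 ✓
C6: sp2 ✓
C7: sp2 ✓
C8: sp2 ✓
C9: sp2 ✓
C10: sp2 ✓
C11: sp2 ✓
C12: sp
C13: sp2 ✓
C2, C4, C5, C6, C7, C8, C9, C10, C11, C13 → 10 sp2 carbons.

10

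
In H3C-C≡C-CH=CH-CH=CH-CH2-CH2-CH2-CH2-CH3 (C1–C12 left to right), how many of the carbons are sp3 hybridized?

6

C1: sp3 ✓
C2: sp
C3: sp
C4: sp2
C5: sp2
C6: sp2
C7: sp2
C8: sp3 ✓
C9: sp3 ✓
C10: sp3 ✓
C11: sp3 ✓
C12: sp3 ✓
C1, C8, C9, C10, C11, C12 → 6 sp3 carbons.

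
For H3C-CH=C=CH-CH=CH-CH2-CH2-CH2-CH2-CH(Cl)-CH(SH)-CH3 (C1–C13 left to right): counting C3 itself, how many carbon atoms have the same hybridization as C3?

1

C3 is sp (two π bonds).
C1: sp3
C2: sp2
C3: sp ✓
C4: sp2
C5: sp2
C6: sp2
C7: sp3
C8: sp3
C9: sp3
C10: sp3
C11: sp3
C12: sp3
C13: sp3
1 carbon is sp.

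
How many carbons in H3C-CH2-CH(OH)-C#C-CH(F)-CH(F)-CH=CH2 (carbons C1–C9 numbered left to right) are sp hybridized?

2

C1: sp3
C2: sp3
C3: sp3
C4: sp ✓
C5: sp ✓
C6: sp3
C7: sp3
C8: sp2
C9: sp2
C4, C5 → 2 sp carbons.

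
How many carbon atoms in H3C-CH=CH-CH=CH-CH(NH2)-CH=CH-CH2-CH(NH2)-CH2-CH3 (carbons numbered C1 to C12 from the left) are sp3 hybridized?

6

C1: sp3 ✓
C2: sp2
C3: sp2
C4: sp2
C5: sp2
C6: sp3 ✓
C7: sp2
C8: sp2
C9: sp3 ✓
C10: sp3 ✓
C11: sp3 ✓
C12: sp3 ✓
C1, C6, C9, C10, C11, C12 → 6 sp3 carbons.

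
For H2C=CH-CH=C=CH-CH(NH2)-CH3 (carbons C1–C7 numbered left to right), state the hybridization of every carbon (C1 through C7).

C1 has 3 σ bonds, plus one π bond: steric number 3 → sp2.
C2: 3 σ bonds, plus one π bond; 3 regions of electron density → sp2.
C3 carries 3 σ bonds, plus one π bond, giving a steric number of 3, so it is sp2.
C4: 2 σ bonds, plus two π bonds; 2 regions of electron density → sp.
C5 — 3 σ bonds, plus one π bond. Steric number 3, so sp2.
C6 — 4 σ bonds. Steric number 4, so sp3.
C7 — 4 σ bonds. Steric number 4, so sp3.

C1 sp2, C2 sp2, C3 sp2, C4 sp, C5 sp2, C6 sp3, C7 sp3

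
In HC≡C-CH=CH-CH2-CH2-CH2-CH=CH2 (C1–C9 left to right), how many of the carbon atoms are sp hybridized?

2

C1: sp ✓
C2: sp ✓
C3: sp2
C4: sp2
C5: sp3
C6: sp3
C7: sp3
C8: sp2
C9: sp2
C1, C2 → 2 sp carbons.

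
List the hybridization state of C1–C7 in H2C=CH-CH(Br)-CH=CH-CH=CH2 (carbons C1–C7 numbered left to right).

C1 (3 σ bonds, plus one π bond) has steric number 3: sp2.
C2 — 3 σ bonds, plus one π bond. Steric number 3, so sp2.
C3: 4 σ bonds — 4 electron domains, sp3.
C4: 3 σ bonds, plus one π bond; 3 regions of electron density → sp2.
C5 carries 3 σ bonds, plus one π bond, giving a steric number of 3, so it is sp2.
C6 has 3 σ bonds, plus one π bond: steric number 3 → sp2.
C7 — 3 σ bonds, plus one π bond. Steric number 3, so sp2.

C1 sp2, C2 sp2, C3 sp3, C4 sp2, C5 sp2, C6 sp2, C7 sp2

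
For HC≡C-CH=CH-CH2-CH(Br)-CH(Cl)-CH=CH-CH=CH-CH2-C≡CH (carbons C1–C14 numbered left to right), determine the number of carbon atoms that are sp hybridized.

4

C1: sp ✓
C2: sp ✓
C3: sp2
C4: sp2
C5: sp3
C6: sp3
C7: sp3
C8: sp2
C9: sp2
C10: sp2
C11: sp2
C12: sp3
C13: sp ✓
C14: sp ✓
C1, C2, C13, C14 → 4 sp carbons.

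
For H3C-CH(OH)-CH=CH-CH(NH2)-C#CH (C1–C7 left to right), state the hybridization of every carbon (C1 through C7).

C1: 4 σ bonds — 4 electron domains, sp3.
C2 — 4 σ bonds. Steric number 4, so sp3.
C3: 3 σ bonds, plus one π bond — 3 electron domains, sp2.
C4 has 3 σ bonds, plus one π bond: steric number 3 → sp2.
C5: 4 σ bonds; 4 regions of electron density → sp3.
C6 (2 σ bonds, plus two π bonds) has steric number 2: sp.
C7 (2 σ bonds, plus two π bonds) has steric number 2: sp.

C1 sp3, C2 sp3, C3 sp2, C4 sp2, C5 sp3, C6 sp, C7 sp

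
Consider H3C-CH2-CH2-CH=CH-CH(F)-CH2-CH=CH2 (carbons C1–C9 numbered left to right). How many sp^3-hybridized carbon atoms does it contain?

C1: sp3 ✓
C2: sp3 ✓
C3: sp3 ✓
C4: sp2
C5: sp2
C6: sp3 ✓
C7: sp3 ✓
C8: sp2
C9: sp2
C1, C2, C3, C6, C7 → 5 sp3 carbons.

5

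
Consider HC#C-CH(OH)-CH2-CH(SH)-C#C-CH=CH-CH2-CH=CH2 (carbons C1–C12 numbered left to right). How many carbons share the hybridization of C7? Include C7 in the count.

4

C7 is sp (two π bonds).
C1: sp ✓
C2: sp ✓
C3: sp3
C4: sp3
C5: sp3
C6: sp ✓
C7: sp ✓
C8: sp2
C9: sp2
C10: sp3
C11: sp2
C12: sp2
4 carbons are sp.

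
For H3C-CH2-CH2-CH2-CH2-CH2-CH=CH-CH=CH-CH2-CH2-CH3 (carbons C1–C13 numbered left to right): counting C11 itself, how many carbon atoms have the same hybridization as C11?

9

C11 is sp3 (only σ bonds).
C1: sp3 ✓
C2: sp3 ✓
C3: sp3 ✓
C4: sp3 ✓
C5: sp3 ✓
C6: sp3 ✓
C7: sp2
C8: sp2
C9: sp2
C10: sp2
C11: sp3 ✓
C12: sp3 ✓
C13: sp3 ✓
9 carbons are sp3.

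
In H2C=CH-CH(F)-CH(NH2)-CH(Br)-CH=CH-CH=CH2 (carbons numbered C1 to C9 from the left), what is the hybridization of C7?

sp²

C7 — 3 σ bonds, plus one π bond. Steric number 3, so sp2.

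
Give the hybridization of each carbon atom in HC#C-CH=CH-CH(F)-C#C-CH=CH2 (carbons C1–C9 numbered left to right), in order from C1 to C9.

C1: 2 σ bonds, plus two π bonds; 2 regions of electron density → sp.
C2: 2 σ bonds, plus two π bonds — 2 electron domains, sp.
C3: 3 σ bonds, plus one π bond — 3 electron domains, sp2.
C4: 3 σ bonds, plus one π bond; 3 regions of electron density → sp2.
C5: 4 σ bonds — 4 electron domains, sp3.
C6: 2 σ bonds, plus two π bonds — 2 electron domains, sp.
C7 is sp: 2 σ bonds, plus two π bonds, 2 electron-density regions.
C8 carries 3 σ bonds, plus one π bond, giving a steric number of 3, so it is sp2.
C9 — 3 σ bonds, plus one π bond. Steric number 3, so sp2.

C1 sp, C2 sp, C3 sp2, C4 sp2, C5 sp3, C6 sp, C7 sp, C8 sp2, C9 sp2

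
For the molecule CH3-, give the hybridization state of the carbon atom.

sp^3

Three σ bonds + one lone pair = steric number 4 → sp3, pyramidal.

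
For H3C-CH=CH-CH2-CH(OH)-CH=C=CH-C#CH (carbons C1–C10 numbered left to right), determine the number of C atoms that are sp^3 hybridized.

3

C1: sp3 ✓
C2: sp2
C3: sp2
C4: sp3 ✓
C5: sp3 ✓
C6: sp2
C7: sp
C8: sp2
C9: sp
C10: sp
C1, C4, C5 → 3 sp3 carbons.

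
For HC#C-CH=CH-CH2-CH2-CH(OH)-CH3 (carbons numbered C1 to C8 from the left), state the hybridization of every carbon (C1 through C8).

C1 — 2 σ bonds, plus two π bonds. Steric number 2, so sp.
C2 (2 σ bonds, plus two π bonds) has steric number 2: sp.
C3 is sp2: 3 σ bonds, plus one π bond, 3 electron-density regions.
C4: 3 σ bonds, plus one π bond — 3 electron domains, sp2.
C5 — 4 σ bonds. Steric number 4, so sp3.
C6: 4 σ bonds; 4 regions of electron density → sp3.
C7: 4 σ bonds — 4 electron domains, sp3.
C8 has 4 σ bonds: steric number 4 → sp3.

C1 sp, C2 sp, C3 sp2, C4 sp2, C5 sp3, C6 sp3, C7 sp3, C8 sp3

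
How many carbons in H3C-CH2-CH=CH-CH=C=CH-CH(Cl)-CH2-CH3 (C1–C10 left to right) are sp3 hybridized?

C1: sp3 ✓
C2: sp3 ✓
C3: sp2
C4: sp2
C5: sp2
C6: sp
C7: sp2
C8: sp3 ✓
C9: sp3 ✓
C10: sp3 ✓
C1, C2, C8, C9, C10 → 5 sp3 carbons.

5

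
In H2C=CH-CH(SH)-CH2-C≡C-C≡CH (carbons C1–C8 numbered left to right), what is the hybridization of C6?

sp

C6 carries 2 σ bonds, plus two π bonds, giving a steric number of 2, so it is sp.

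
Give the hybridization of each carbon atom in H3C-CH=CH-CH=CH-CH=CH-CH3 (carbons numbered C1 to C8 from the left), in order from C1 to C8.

C1 — 4 σ bonds. Steric number 4, so sp3.
C2 — 3 σ bonds, plus one π bond. Steric number 3, so sp2.
C3: 3 σ bonds, plus one π bond; 3 regions of electron density → sp2.
C4: 3 σ bonds, plus one π bond; 3 regions of electron density → sp2.
C5 — 3 σ bonds, plus one π bond. Steric number 3, so sp2.
C6: 3 σ bonds, plus one π bond; 3 regions of electron density → sp2.
C7: 3 σ bonds, plus one π bond; 3 regions of electron density → sp2.
C8 has 4 σ bonds: steric number 4 → sp3.

C1 sp3, C2 sp2, C3 sp2, C4 sp2, C5 sp2, C6 sp2, C7 sp2, C8 sp3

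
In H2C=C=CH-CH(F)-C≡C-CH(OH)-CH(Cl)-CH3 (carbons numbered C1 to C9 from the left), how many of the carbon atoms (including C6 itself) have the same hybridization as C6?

C6 is sp (two π bonds).
C1: sp2
C2: sp ✓
C3: sp2
C4: sp3
C5: sp ✓
C6: sp ✓
C7: sp3
C8: sp3
C9: sp3
3 carbons are sp.

3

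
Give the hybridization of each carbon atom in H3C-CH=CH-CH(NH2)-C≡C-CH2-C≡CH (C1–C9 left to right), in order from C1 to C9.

C1 carries 4 σ bonds, giving a steric number of 4, so it is sp3.
C2 carries 3 σ bonds, plus one π bond, giving a steric number of 3, so it is sp2.
C3 is sp2: 3 σ bonds, plus one π bond, 3 electron-density regions.
C4 carries 4 σ bonds, giving a steric number of 4, so it is sp3.
C5: 2 σ bonds, plus two π bonds — 2 electron domains, sp.
C6 is sp: 2 σ bonds, plus two π bonds, 2 electron-density regions.
C7: 4 σ bonds — 4 electron domains, sp3.
C8 carries 2 σ bonds, plus two π bonds, giving a steric number of 2, so it is sp.
C9 — 2 σ bonds, plus two π bonds. Steric number 2, so sp.

C1 sp3, C2 sp2, C3 sp2, C4 sp3, C5 sp, C6 sp, C7 sp3, C8 sp, C9 sp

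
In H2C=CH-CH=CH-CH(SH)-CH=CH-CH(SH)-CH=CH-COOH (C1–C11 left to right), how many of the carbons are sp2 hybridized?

C1: sp2 ✓
C2: sp2 ✓
C3: sp2 ✓
C4: sp2 ✓
C5: sp3
C6: sp2 ✓
C7: sp2 ✓
C8: sp3
C9: sp2 ✓
C10: sp2 ✓
C11: sp2 ✓
C1, C2, C3, C4, C6, C7, C9, C10, C11 → 9 sp2 carbons.

9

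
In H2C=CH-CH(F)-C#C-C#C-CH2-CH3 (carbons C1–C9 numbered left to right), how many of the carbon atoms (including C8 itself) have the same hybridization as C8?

C8 is sp3 (only σ bonds).
C1: sp2
C2: sp2
C3: sp3 ✓
C4: sp
C5: sp
C6: sp
C7: sp
C8: sp3 ✓
C9: sp3 ✓
3 carbons are sp3.

3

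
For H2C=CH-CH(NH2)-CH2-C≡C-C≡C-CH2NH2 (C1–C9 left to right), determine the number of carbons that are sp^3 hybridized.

3

C1: sp2
C2: sp2
C3: sp3 ✓
C4: sp3 ✓
C5: sp
C6: sp
C7: sp
C8: sp
C9: sp3 ✓
C3, C4, C9 → 3 sp3 carbons.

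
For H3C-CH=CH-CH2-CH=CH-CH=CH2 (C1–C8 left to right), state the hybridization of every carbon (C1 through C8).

C1 sp3, C2 sp2, C3 sp2, C4 sp3, C5 sp2, C6 sp2, C7 sp2, C8 sp2

C1 is sp3: 4 σ bonds, 4 electron-density regions.
C2: 3 σ bonds, plus one π bond — 3 electron domains, sp2.
C3: 3 σ bonds, plus one π bond — 3 electron domains, sp2.
C4 is sp3: 4 σ bonds, 4 electron-density regions.
C5 — 3 σ bonds, plus one π bond. Steric number 3, so sp2.
C6 has 3 σ bonds, plus one π bond: steric number 3 → sp2.
C7 has 3 σ bonds, plus one π bond: steric number 3 → sp2.
C8 has 3 σ bonds, plus one π bond: steric number 3 → sp2.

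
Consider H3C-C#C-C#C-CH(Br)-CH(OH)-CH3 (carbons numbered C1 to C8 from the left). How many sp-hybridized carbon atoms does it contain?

C1: sp3
C2: sp ✓
C3: sp ✓
C4: sp ✓
C5: sp ✓
C6: sp3
C7: sp3
C8: sp3
C2, C3, C4, C5 → 4 sp carbons.

4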